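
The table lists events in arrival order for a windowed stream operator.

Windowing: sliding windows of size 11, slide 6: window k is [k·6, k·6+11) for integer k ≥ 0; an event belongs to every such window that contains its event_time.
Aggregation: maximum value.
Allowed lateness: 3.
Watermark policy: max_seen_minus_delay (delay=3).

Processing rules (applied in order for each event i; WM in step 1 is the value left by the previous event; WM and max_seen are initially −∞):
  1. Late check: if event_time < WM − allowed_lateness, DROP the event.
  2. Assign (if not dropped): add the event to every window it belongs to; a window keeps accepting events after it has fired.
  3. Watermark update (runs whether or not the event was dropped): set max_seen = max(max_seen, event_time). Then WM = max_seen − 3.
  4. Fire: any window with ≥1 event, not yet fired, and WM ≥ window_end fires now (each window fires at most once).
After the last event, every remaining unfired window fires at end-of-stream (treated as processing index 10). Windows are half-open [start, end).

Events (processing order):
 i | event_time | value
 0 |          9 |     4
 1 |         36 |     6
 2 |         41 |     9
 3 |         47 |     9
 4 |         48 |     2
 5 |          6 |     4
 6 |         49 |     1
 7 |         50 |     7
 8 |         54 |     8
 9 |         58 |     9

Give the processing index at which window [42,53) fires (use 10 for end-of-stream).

i=0 t=9 v=4: → [6,17),[0,11); WM=6
i=1 t=36 v=6: → [36,47),[30,41); WM=33; [0,11) fires=4 [6,17) fires=4
i=2 t=41 v=9: → [36,47); WM=38
i=3 t=47 v=9: → [42,53); WM=44; [30,41) fires=6
i=4 t=48 v=2: → [48,59),[42,53); WM=45
i=5 t=6 v=4: DROP (t<45-3); WM=45
i=6 t=49 v=1: → [48,59),[42,53); WM=46
i=7 t=50 v=7: → [48,59),[42,53); WM=47; [36,47) fires=9
i=8 t=54 v=8: → [54,65),[48,59); WM=51
i=9 t=58 v=9: → [54,65),[48,59); WM=55; [42,53) fires=9

9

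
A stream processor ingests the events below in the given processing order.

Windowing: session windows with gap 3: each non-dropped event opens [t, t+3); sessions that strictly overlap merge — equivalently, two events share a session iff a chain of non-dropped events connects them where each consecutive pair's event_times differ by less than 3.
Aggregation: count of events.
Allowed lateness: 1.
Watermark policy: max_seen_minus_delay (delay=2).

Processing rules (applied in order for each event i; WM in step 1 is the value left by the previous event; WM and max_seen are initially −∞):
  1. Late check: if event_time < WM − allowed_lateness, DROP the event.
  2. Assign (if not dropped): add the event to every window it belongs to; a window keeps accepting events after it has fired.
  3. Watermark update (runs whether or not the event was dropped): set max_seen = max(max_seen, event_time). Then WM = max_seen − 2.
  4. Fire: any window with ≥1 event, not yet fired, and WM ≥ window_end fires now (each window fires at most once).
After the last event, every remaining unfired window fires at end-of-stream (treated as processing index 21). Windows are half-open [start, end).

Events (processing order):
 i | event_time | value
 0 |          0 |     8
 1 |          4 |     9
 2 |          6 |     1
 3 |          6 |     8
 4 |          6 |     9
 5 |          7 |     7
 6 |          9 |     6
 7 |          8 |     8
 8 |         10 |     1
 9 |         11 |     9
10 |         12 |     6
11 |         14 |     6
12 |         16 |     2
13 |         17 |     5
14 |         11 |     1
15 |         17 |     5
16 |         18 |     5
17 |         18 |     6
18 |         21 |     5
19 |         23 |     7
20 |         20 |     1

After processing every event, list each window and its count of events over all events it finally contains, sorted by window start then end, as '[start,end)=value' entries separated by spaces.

[0,3)=1 [4,26)=19

i=0 t=0 v=8: → [0,3); WM=-2
i=1 t=4 v=9: → [4,7); WM=2
i=2 t=6 v=1: → [4,9); WM=4
i=3 t=6 v=8: → [4,9); WM=4
i=4 t=6 v=9: → [4,9); WM=4
i=5 t=7 v=7: → [4,10); WM=5
i=6 t=9 v=6: → [4,12); WM=7
i=7 t=8 v=8: → [4,12); WM=7
i=8 t=10 v=1: → [4,13); WM=8
i=9 t=11 v=9: → [4,14); WM=9
i=10 t=12 v=6: → [4,15); WM=10
i=11 t=14 v=6: → [4,17); WM=12
i=12 t=16 v=2: → [4,19); WM=14
i=13 t=17 v=5: → [4,20); WM=15
i=14 t=11 v=1: DROP (t<15-1); WM=15
i=15 t=17 v=5: → [4,20); WM=15
i=16 t=18 v=5: → [4,21); WM=16
i=17 t=18 v=6: → [4,21); WM=16
i=18 t=21 v=5: → [21,24); WM=19
i=19 t=23 v=7: → [21,26); WM=21
i=20 t=20 v=1: → [4,26); WM=21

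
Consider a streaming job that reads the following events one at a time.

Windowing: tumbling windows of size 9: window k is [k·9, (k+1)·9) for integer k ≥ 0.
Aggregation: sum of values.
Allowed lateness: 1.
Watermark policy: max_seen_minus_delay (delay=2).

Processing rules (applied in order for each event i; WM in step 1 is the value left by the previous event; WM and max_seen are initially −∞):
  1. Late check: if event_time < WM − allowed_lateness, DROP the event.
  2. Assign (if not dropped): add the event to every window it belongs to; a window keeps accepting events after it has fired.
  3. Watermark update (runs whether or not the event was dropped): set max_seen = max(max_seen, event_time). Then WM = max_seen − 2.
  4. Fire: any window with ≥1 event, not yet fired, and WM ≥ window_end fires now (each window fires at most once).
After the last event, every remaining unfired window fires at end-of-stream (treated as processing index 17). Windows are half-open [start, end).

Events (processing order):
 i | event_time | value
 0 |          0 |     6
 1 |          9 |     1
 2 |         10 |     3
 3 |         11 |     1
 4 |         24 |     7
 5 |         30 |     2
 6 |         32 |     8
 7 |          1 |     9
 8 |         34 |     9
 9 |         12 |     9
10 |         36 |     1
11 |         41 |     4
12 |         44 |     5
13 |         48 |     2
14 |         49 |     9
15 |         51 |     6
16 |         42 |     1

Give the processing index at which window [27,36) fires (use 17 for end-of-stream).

11

i=0 t=0 v=6: → [0,9); WM=-2
i=1 t=9 v=1: → [9,18); WM=7
i=2 t=10 v=3: → [9,18); WM=8
i=3 t=11 v=1: → [9,18); WM=9; [0,9) fires=6
i=4 t=24 v=7: → [18,27); WM=22; [9,18) fires=5
i=5 t=30 v=2: → [27,36); WM=28; [18,27) fires=7
i=6 t=32 v=8: → [27,36); WM=30
i=7 t=1 v=9: DROP (t<30-1); WM=30
i=8 t=34 v=9: → [27,36); WM=32
i=9 t=12 v=9: DROP (t<32-1); WM=32
i=10 t=36 v=1: → [36,45); WM=34
i=11 t=41 v=4: → [36,45); WM=39; [27,36) fires=19
i=12 t=44 v=5: → [36,45); WM=42
i=13 t=48 v=2: → [45,54); WM=46; [36,45) fires=10
i=14 t=49 v=9: → [45,54); WM=47
i=15 t=51 v=6: → [45,54); WM=49
i=16 t=42 v=1: DROP (t<49-1); WM=49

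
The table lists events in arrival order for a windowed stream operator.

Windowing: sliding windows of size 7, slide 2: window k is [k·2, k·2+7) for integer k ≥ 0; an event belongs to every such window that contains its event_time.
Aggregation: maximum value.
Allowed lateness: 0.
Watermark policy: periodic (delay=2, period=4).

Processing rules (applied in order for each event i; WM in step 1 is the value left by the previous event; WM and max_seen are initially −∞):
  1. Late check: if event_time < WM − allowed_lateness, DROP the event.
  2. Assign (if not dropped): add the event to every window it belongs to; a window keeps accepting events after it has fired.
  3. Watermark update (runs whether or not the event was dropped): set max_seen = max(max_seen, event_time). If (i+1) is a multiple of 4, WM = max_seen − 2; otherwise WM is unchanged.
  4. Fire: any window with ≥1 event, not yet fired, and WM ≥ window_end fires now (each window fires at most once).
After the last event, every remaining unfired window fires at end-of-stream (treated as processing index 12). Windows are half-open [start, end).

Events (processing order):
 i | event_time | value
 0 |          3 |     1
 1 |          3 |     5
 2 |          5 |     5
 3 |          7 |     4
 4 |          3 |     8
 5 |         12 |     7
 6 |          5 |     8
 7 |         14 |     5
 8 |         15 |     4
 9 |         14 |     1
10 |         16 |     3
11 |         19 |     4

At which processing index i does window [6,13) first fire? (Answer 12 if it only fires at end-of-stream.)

i=0 t=3 v=1: → [2,9),[0,7); WM=−∞
i=1 t=3 v=5: → [2,9),[0,7); WM=−∞
i=2 t=5 v=5: → [4,11),[2,9),[0,7); WM=−∞
i=3 t=7 v=4: → [6,13),[4,11),[2,9); WM=5
i=4 t=3 v=8: DROP (t<5-0); WM=5
i=5 t=12 v=7: → [12,19),[10,17),[8,15),[6,13); WM=5
i=6 t=5 v=8: → [4,11),[2,9),[0,7); WM=5
i=7 t=14 v=5: → [14,21),[12,19),[10,17),[8,15); WM=12; [0,7) fires=8 [2,9) fires=8 [4,11) fires=8
i=8 t=15 v=4: → [14,21),[12,19),[10,17); WM=12
i=9 t=14 v=1: → [14,21),[12,19),[10,17),[8,15); WM=12
i=10 t=16 v=3: → [16,23),[14,21),[12,19),[10,17); WM=12
i=11 t=19 v=4: → [18,25),[16,23),[14,21); WM=17; [6,13) fires=7 [8,15) fires=7 [10,17) fires=7

11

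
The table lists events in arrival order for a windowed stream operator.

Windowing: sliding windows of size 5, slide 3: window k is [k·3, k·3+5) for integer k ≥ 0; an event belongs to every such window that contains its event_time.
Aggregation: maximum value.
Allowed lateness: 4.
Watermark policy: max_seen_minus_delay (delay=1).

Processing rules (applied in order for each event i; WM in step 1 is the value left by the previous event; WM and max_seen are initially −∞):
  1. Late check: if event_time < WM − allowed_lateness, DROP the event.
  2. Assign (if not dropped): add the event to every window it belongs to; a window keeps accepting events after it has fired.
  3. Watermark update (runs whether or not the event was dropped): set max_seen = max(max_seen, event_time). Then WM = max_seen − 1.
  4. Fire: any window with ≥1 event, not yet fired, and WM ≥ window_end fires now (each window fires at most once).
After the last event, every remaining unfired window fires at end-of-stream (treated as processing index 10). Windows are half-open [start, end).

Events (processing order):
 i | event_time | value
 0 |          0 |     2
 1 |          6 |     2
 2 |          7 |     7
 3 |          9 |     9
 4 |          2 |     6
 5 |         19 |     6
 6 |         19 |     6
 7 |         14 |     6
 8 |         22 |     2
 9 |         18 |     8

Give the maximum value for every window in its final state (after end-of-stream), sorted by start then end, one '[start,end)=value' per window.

i=0 t=0 v=2: → [0,5); WM=-1
i=1 t=6 v=2: → [6,11),[3,8); WM=5; [0,5) fires=2
i=2 t=7 v=7: → [6,11),[3,8); WM=6
i=3 t=9 v=9: → [9,14),[6,11); WM=8; [3,8) fires=7
i=4 t=2 v=6: DROP (t<8-4); WM=8
i=5 t=19 v=6: → [18,23),[15,20); WM=18; [6,11) fires=9 [9,14) fires=9
i=6 t=19 v=6: → [18,23),[15,20); WM=18
i=7 t=14 v=6: → [12,17); WM=18; [12,17) fires=6
i=8 t=22 v=2: → [21,26),[18,23); WM=21; [15,20) fires=6
i=9 t=18 v=8: → [18,23),[15,20); WM=21

[0,5)=2 [3,8)=7 [6,11)=9 [9,14)=9 [12,17)=6 [15,20)=8 [18,23)=8 [21,26)=2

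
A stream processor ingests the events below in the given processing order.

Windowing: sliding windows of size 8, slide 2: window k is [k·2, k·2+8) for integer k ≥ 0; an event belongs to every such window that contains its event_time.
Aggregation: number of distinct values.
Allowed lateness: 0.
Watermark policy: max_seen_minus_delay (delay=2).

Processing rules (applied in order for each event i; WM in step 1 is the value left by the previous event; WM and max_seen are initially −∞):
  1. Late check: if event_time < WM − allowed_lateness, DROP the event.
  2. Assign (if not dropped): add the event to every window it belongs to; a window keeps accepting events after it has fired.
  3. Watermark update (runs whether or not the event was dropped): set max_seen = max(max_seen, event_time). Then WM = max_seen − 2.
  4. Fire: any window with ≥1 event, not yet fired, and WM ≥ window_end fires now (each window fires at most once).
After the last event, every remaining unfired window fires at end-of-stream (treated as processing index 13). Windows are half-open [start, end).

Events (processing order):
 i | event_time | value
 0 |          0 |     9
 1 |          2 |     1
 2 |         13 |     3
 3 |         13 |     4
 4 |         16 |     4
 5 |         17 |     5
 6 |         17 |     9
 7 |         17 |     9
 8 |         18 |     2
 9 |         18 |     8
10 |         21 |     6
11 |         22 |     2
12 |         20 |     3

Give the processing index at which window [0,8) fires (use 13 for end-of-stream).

2

i=0 t=0 v=9: → [0,8); WM=-2
i=1 t=2 v=1: → [2,10),[0,8); WM=0
i=2 t=13 v=3: → [12,20),[10,18),[8,16),[6,14); WM=11; [0,8) fires=2 [2,10) fires=1
i=3 t=13 v=4: → [12,20),[10,18),[8,16),[6,14); WM=11
i=4 t=16 v=4: → [16,24),[14,22),[12,20),[10,18); WM=14; [6,14) fires=2
i=5 t=17 v=5: → [16,24),[14,22),[12,20),[10,18); WM=15
i=6 t=17 v=9: → [16,24),[14,22),[12,20),[10,18); WM=15
i=7 t=17 v=9: → [16,24),[14,22),[12,20),[10,18); WM=15
i=8 t=18 v=2: → [18,26),[16,24),[14,22),[12,20); WM=16; [8,16) fires=2
i=9 t=18 v=8: → [18,26),[16,24),[14,22),[12,20); WM=16
i=10 t=21 v=6: → [20,28),[18,26),[16,24),[14,22); WM=19; [10,18) fires=4
i=11 t=22 v=2: → [22,30),[20,28),[18,26),[16,24); WM=20; [12,20) fires=6
i=12 t=20 v=3: → [20,28),[18,26),[16,24),[14,22); WM=20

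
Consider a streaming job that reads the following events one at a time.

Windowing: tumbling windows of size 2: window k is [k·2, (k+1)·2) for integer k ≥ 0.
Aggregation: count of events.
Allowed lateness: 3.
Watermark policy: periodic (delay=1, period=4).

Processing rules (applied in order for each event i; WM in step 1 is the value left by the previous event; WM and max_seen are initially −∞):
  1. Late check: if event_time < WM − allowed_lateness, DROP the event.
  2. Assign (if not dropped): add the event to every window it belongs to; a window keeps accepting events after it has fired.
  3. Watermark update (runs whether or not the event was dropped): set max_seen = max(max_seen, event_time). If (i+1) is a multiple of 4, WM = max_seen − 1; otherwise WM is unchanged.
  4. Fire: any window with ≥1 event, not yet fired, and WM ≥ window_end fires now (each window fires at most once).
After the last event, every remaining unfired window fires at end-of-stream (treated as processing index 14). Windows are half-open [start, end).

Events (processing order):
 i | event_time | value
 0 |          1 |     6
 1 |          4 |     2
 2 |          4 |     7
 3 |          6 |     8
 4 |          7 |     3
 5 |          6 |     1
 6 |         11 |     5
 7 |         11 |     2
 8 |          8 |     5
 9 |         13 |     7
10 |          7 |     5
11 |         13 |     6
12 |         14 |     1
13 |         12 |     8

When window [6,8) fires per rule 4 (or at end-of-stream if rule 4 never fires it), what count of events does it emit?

i=0 t=1 v=6: → [0,2); WM=−∞
i=1 t=4 v=2: → [4,6); WM=−∞
i=2 t=4 v=7: → [4,6); WM=−∞
i=3 t=6 v=8: → [6,8); WM=5; [0,2) fires=1
i=4 t=7 v=3: → [6,8); WM=5
i=5 t=6 v=1: → [6,8); WM=5
i=6 t=11 v=5: → [10,12); WM=5
i=7 t=11 v=2: → [10,12); WM=10; [4,6) fires=2 [6,8) fires=3
i=8 t=8 v=5: → [8,10); WM=10; [8,10) fires=1
i=9 t=13 v=7: → [12,14); WM=10
i=10 t=7 v=5: → [6,8); WM=10
i=11 t=13 v=6: → [12,14); WM=12; [10,12) fires=2
i=12 t=14 v=1: → [14,16); WM=12
i=13 t=12 v=8: → [12,14); WM=12

3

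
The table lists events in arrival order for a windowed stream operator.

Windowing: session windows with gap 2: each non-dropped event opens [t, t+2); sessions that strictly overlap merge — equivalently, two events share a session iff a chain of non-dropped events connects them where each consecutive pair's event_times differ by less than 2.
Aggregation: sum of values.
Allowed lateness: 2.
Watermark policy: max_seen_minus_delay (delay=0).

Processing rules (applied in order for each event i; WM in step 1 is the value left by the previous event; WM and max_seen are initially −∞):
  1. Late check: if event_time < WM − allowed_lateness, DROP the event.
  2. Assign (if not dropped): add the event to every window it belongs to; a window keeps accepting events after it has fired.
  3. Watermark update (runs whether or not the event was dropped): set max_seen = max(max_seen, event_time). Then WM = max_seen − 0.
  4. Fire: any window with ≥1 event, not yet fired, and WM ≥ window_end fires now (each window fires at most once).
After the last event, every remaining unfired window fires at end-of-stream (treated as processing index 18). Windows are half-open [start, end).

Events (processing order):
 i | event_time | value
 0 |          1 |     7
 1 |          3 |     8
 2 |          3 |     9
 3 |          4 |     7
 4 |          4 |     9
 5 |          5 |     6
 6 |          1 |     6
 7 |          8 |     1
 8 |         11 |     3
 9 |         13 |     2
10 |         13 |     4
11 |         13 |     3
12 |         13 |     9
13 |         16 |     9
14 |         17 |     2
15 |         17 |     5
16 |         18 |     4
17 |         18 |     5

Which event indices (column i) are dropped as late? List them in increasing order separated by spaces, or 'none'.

6

i=0 t=1 v=7: → [1,3); WM=1
i=1 t=3 v=8: → [3,5); WM=3
i=2 t=3 v=9: → [3,5); WM=3
i=3 t=4 v=7: → [3,6); WM=4
i=4 t=4 v=9: → [3,6); WM=4
i=5 t=5 v=6: → [3,7); WM=5
i=6 t=1 v=6: DROP (t<5-2); WM=5
i=7 t=8 v=1: → [8,10); WM=8
i=8 t=11 v=3: → [11,13); WM=11
i=9 t=13 v=2: → [13,15); WM=13
i=10 t=13 v=4: → [13,15); WM=13
i=11 t=13 v=3: → [13,15); WM=13
i=12 t=13 v=9: → [13,15); WM=13
i=13 t=16 v=9: → [16,18); WM=16
i=14 t=17 v=2: → [16,19); WM=17
i=15 t=17 v=5: → [16,19); WM=17
i=16 t=18 v=4: → [16,20); WM=18
i=17 t=18 v=5: → [16,20); WM=18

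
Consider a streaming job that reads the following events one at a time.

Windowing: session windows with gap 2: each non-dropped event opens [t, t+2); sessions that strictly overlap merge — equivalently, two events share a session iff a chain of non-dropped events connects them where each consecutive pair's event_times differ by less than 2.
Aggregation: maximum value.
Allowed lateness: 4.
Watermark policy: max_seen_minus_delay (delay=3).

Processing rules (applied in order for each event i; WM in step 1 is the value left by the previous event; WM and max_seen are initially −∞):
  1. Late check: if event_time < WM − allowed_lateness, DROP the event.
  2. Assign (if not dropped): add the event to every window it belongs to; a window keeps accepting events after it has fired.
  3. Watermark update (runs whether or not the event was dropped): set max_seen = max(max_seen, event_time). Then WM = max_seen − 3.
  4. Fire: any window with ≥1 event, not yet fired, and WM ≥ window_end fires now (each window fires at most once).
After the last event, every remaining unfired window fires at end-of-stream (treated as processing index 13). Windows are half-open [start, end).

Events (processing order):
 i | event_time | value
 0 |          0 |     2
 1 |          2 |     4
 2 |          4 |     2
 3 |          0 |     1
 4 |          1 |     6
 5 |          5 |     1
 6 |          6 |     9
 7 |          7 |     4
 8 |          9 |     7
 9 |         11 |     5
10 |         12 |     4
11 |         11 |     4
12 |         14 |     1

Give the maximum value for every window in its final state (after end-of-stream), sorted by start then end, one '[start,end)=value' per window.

[0,4)=6 [4,9)=9 [9,11)=7 [11,14)=5 [14,16)=1

i=0 t=0 v=2: → [0,2); WM=-3
i=1 t=2 v=4: → [2,4); WM=-1
i=2 t=4 v=2: → [4,6); WM=1
i=3 t=0 v=1: → [0,2); WM=1
i=4 t=1 v=6: → [0,4); WM=1
i=5 t=5 v=1: → [4,7); WM=2
i=6 t=6 v=9: → [4,8); WM=3
i=7 t=7 v=4: → [4,9); WM=4
i=8 t=9 v=7: → [9,11); WM=6
i=9 t=11 v=5: → [11,13); WM=8
i=10 t=12 v=4: → [11,14); WM=9
i=11 t=11 v=4: → [11,14); WM=9
i=12 t=14 v=1: → [14,16); WM=11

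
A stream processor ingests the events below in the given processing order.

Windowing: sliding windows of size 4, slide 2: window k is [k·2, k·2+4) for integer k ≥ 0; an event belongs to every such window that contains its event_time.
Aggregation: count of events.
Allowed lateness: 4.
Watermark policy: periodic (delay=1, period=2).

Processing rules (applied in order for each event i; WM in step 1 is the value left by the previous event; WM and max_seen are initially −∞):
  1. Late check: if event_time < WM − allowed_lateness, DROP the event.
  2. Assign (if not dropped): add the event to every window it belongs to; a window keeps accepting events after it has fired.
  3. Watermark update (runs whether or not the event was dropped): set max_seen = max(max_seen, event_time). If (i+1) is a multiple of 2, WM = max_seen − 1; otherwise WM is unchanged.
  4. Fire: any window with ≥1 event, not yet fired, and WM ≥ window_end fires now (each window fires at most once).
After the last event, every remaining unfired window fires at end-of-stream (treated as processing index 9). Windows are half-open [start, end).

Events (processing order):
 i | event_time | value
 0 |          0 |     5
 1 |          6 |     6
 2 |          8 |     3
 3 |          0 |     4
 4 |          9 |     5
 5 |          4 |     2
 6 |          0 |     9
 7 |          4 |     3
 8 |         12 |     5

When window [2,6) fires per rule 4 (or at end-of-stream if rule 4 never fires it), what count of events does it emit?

1

i=0 t=0 v=5: → [0,4); WM=−∞
i=1 t=6 v=6: → [6,10),[4,8); WM=5; [0,4) fires=1
i=2 t=8 v=3: → [8,12),[6,10); WM=5
i=3 t=0 v=4: DROP (t<5-4); WM=7
i=4 t=9 v=5: → [8,12),[6,10); WM=7
i=5 t=4 v=2: → [4,8),[2,6); WM=8; [2,6) fires=1 [4,8) fires=2
i=6 t=0 v=9: DROP (t<8-4); WM=8
i=7 t=4 v=3: → [4,8),[2,6); WM=8
i=8 t=12 v=5: → [12,16),[10,14); WM=8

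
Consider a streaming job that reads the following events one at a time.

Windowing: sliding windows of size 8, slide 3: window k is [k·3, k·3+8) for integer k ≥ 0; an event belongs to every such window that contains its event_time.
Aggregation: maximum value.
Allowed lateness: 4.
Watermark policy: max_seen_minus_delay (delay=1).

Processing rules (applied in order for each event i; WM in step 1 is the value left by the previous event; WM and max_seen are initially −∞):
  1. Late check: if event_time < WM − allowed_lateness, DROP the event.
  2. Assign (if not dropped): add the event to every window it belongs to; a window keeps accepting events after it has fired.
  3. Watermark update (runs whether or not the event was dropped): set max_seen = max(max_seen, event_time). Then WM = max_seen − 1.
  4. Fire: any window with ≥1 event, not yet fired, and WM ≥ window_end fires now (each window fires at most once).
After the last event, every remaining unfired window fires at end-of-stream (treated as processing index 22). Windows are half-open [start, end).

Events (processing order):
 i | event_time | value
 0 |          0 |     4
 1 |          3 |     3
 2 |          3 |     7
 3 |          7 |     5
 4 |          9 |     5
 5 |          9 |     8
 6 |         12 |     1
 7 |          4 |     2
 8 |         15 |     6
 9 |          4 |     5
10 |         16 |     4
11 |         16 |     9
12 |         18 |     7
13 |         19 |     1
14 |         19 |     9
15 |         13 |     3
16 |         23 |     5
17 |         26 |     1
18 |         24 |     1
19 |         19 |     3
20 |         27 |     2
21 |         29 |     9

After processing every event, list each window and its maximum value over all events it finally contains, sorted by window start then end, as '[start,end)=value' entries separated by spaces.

[0,8)=7 [3,11)=8 [6,14)=8 [9,17)=9 [12,20)=9 [15,23)=9 [18,26)=9 [21,29)=5 [24,32)=9 [27,35)=9

i=0 t=0 v=4: → [0,8); WM=-1
i=1 t=3 v=3: → [3,11),[0,8); WM=2
i=2 t=3 v=7: → [3,11),[0,8); WM=2
i=3 t=7 v=5: → [6,14),[3,11),[0,8); WM=6
i=4 t=9 v=5: → [9,17),[6,14),[3,11); WM=8; [0,8) fires=7
i=5 t=9 v=8: → [9,17),[6,14),[3,11); WM=8
i=6 t=12 v=1: → [12,20),[9,17),[6,14); WM=11; [3,11) fires=8
i=7 t=4 v=2: DROP (t<11-4); WM=11
i=8 t=15 v=6: → [15,23),[12,20),[9,17); WM=14; [6,14) fires=8
i=9 t=4 v=5: DROP (t<14-4); WM=14
i=10 t=16 v=4: → [15,23),[12,20),[9,17); WM=15
i=11 t=16 v=9: → [15,23),[12,20),[9,17); WM=15
i=12 t=18 v=7: → [18,26),[15,23),[12,20); WM=17; [9,17) fires=9
i=13 t=19 v=1: → [18,26),[15,23),[12,20); WM=18
i=14 t=19 v=9: → [18,26),[15,23),[12,20); WM=18
i=15 t=13 v=3: DROP (t<18-4); WM=18
i=16 t=23 v=5: → [21,29),[18,26); WM=22; [12,20) fires=9
i=17 t=26 v=1: → [24,32),[21,29); WM=25; [15,23) fires=9
i=18 t=24 v=1: → [24,32),[21,29),[18,26); WM=25
i=19 t=19 v=3: DROP (t<25-4); WM=25
i=20 t=27 v=2: → [27,35),[24,32),[21,29); WM=26; [18,26) fires=9
i=21 t=29 v=9: → [27,35),[24,32); WM=28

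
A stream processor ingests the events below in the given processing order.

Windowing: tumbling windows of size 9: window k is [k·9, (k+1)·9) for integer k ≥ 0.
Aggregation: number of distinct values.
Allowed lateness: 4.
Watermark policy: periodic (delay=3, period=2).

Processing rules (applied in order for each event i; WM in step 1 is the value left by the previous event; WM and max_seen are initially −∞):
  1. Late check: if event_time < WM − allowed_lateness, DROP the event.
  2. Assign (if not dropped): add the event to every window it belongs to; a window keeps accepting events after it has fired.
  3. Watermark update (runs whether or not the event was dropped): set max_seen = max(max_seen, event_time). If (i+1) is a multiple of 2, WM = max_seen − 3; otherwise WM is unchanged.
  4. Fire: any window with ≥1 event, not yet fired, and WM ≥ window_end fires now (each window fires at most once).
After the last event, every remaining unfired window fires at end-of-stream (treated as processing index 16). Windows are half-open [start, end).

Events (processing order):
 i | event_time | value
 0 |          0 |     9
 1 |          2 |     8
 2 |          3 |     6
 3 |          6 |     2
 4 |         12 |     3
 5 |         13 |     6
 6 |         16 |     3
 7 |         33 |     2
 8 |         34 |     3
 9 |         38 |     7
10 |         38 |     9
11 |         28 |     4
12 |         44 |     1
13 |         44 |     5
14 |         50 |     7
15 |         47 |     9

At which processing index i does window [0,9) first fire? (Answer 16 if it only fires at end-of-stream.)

i=0 t=0 v=9: → [0,9); WM=−∞
i=1 t=2 v=8: → [0,9); WM=-1
i=2 t=3 v=6: → [0,9); WM=-1
i=3 t=6 v=2: → [0,9); WM=3
i=4 t=12 v=3: → [9,18); WM=3
i=5 t=13 v=6: → [9,18); WM=10; [0,9) fires=4
i=6 t=16 v=3: → [9,18); WM=10
i=7 t=33 v=2: → [27,36); WM=30; [9,18) fires=2
i=8 t=34 v=3: → [27,36); WM=30
i=9 t=38 v=7: → [36,45); WM=35
i=10 t=38 v=9: → [36,45); WM=35
i=11 t=28 v=4: DROP (t<35-4); WM=35
i=12 t=44 v=1: → [36,45); WM=35
i=13 t=44 v=5: → [36,45); WM=41; [27,36) fires=2
i=14 t=50 v=7: → [45,54); WM=41
i=15 t=47 v=9: → [45,54); WM=47; [36,45) fires=4

5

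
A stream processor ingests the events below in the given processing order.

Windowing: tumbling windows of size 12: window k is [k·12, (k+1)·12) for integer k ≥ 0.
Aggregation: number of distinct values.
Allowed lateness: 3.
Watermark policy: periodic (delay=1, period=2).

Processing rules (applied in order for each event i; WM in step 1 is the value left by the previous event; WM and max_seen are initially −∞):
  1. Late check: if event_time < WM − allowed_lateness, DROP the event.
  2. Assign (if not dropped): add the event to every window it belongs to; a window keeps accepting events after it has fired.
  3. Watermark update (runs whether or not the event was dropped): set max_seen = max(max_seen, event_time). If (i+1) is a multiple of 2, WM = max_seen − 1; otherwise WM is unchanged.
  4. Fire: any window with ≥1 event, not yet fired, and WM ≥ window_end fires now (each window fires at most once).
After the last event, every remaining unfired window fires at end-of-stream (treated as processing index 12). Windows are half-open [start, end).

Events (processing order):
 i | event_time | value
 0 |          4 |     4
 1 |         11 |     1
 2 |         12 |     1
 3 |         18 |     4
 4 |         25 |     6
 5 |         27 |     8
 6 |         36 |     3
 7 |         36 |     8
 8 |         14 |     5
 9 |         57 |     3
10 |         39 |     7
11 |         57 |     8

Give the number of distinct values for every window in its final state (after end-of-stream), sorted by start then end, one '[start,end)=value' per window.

[0,12)=2 [12,24)=2 [24,36)=2 [36,48)=2 [48,60)=2

i=0 t=4 v=4: → [0,12); WM=−∞
i=1 t=11 v=1: → [0,12); WM=10
i=2 t=12 v=1: → [12,24); WM=10
i=3 t=18 v=4: → [12,24); WM=17; [0,12) fires=2
i=4 t=25 v=6: → [24,36); WM=17
i=5 t=27 v=8: → [24,36); WM=26; [12,24) fires=2
i=6 t=36 v=3: → [36,48); WM=26
i=7 t=36 v=8: → [36,48); WM=35
i=8 t=14 v=5: DROP (t<35-3); WM=35
i=9 t=57 v=3: → [48,60); WM=56; [24,36) fires=2 [36,48) fires=2
i=10 t=39 v=7: DROP (t<56-3); WM=56
i=11 t=57 v=8: → [48,60); WM=56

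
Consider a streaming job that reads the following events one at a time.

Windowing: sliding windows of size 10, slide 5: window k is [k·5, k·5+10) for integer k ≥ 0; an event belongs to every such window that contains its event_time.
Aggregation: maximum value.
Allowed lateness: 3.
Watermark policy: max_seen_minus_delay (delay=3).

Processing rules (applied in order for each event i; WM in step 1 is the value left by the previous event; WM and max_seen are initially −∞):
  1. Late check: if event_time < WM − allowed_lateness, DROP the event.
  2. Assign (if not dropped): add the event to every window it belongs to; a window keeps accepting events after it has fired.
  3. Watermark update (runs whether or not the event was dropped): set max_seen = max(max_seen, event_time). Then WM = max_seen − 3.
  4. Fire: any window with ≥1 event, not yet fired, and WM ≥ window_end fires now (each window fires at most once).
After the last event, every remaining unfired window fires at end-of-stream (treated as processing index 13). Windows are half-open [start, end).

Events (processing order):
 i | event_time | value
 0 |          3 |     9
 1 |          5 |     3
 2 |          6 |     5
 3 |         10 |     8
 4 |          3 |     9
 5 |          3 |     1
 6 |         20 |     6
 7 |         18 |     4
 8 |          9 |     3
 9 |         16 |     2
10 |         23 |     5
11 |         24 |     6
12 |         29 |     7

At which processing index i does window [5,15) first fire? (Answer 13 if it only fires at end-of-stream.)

6

i=0 t=3 v=9: → [0,10); WM=0
i=1 t=5 v=3: → [5,15),[0,10); WM=2
i=2 t=6 v=5: → [5,15),[0,10); WM=3
i=3 t=10 v=8: → [10,20),[5,15); WM=7
i=4 t=3 v=9: DROP (t<7-3); WM=7
i=5 t=3 v=1: DROP (t<7-3); WM=7
i=6 t=20 v=6: → [20,30),[15,25); WM=17; [0,10) fires=9 [5,15) fires=8
i=7 t=18 v=4: → [15,25),[10,20); WM=17
i=8 t=9 v=3: DROP (t<17-3); WM=17
i=9 t=16 v=2: → [15,25),[10,20); WM=17
i=10 t=23 v=5: → [20,30),[15,25); WM=20; [10,20) fires=8
i=11 t=24 v=6: → [20,30),[15,25); WM=21
i=12 t=29 v=7: → [25,35),[20,30); WM=26; [15,25) fires=6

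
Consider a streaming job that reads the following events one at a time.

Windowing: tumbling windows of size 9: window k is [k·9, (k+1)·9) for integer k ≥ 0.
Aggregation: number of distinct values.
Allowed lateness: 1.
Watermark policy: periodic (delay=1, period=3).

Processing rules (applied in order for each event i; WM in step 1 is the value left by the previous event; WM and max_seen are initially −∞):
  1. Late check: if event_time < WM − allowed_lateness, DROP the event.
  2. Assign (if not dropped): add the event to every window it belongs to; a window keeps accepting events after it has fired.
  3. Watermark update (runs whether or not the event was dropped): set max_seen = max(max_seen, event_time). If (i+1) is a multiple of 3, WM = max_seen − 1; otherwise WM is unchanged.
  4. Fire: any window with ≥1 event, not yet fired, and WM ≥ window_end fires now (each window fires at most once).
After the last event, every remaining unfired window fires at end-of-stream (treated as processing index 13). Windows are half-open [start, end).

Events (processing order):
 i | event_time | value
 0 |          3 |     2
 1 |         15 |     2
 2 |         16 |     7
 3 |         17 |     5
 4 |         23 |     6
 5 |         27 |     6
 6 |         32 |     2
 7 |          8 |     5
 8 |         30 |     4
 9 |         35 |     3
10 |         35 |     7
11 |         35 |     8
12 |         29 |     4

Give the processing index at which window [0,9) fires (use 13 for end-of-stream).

2

i=0 t=3 v=2: → [0,9); WM=−∞
i=1 t=15 v=2: → [9,18); WM=−∞
i=2 t=16 v=7: → [9,18); WM=15; [0,9) fires=1
i=3 t=17 v=5: → [9,18); WM=15
i=4 t=23 v=6: → [18,27); WM=15
i=5 t=27 v=6: → [27,36); WM=26; [9,18) fires=3
i=6 t=32 v=2: → [27,36); WM=26
i=7 t=8 v=5: DROP (t<26-1); WM=26
i=8 t=30 v=4: → [27,36); WM=31; [18,27) fires=1
i=9 t=35 v=3: → [27,36); WM=31
i=10 t=35 v=7: → [27,36); WM=31
i=11 t=35 v=8: → [27,36); WM=34
i=12 t=29 v=4: DROP (t<34-1); WM=34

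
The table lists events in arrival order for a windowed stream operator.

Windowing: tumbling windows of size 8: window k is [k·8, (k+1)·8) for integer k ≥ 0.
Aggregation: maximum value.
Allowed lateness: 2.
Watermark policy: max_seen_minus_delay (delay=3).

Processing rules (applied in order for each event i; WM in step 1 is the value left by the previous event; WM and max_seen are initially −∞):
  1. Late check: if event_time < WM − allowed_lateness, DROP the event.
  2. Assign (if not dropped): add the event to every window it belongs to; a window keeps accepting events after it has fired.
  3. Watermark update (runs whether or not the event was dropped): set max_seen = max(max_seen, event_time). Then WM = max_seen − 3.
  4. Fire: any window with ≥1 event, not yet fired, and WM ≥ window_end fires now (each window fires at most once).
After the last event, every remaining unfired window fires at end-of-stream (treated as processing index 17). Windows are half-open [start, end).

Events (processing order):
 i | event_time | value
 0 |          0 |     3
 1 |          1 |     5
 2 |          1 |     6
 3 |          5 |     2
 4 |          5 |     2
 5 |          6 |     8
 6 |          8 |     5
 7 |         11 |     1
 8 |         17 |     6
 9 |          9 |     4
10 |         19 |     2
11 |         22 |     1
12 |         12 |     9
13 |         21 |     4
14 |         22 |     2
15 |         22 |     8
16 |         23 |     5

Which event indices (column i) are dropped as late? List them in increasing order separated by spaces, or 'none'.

9 12

i=0 t=0 v=3: → [0,8); WM=-3
i=1 t=1 v=5: → [0,8); WM=-2
i=2 t=1 v=6: → [0,8); WM=-2
i=3 t=5 v=2: → [0,8); WM=2
i=4 t=5 v=2: → [0,8); WM=2
i=5 t=6 v=8: → [0,8); WM=3
i=6 t=8 v=5: → [8,16); WM=5
i=7 t=11 v=1: → [8,16); WM=8; [0,8) fires=8
i=8 t=17 v=6: → [16,24); WM=14
i=9 t=9 v=4: DROP (t<14-2); WM=14
i=10 t=19 v=2: → [16,24); WM=16; [8,16) fires=5
i=11 t=22 v=1: → [16,24); WM=19
i=12 t=12 v=9: DROP (t<19-2); WM=19
i=13 t=21 v=4: → [16,24); WM=19
i=14 t=22 v=2: → [16,24); WM=19
i=15 t=22 v=8: → [16,24); WM=19
i=16 t=23 v=5: → [16,24); WM=20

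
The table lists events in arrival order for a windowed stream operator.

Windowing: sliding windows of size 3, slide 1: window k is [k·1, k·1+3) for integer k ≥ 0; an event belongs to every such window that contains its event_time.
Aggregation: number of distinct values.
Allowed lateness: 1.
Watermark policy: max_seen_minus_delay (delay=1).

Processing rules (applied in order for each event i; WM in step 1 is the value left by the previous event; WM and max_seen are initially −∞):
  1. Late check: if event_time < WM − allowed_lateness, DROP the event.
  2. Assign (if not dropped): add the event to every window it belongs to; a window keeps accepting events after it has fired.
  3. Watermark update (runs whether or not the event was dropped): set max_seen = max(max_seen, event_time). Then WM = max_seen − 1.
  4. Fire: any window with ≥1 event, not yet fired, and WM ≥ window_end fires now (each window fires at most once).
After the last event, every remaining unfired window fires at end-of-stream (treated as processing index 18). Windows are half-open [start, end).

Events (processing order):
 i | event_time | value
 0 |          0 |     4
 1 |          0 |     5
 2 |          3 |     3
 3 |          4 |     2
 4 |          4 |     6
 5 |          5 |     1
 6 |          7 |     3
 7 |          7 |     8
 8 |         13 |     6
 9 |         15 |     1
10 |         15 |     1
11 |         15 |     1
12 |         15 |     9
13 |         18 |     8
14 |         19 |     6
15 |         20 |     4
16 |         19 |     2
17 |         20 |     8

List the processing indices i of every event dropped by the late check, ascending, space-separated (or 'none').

none

i=0 t=0 v=4: → [0,3); WM=-1
i=1 t=0 v=5: → [0,3); WM=-1
i=2 t=3 v=3: → [3,6),[2,5),[1,4); WM=2
i=3 t=4 v=2: → [4,7),[3,6),[2,5); WM=3; [0,3) fires=2
i=4 t=4 v=6: → [4,7),[3,6),[2,5); WM=3
i=5 t=5 v=1: → [5,8),[4,7),[3,6); WM=4; [1,4) fires=1
i=6 t=7 v=3: → [7,10),[6,9),[5,8); WM=6; [2,5) fires=3 [3,6) fires=4
i=7 t=7 v=8: → [7,10),[6,9),[5,8); WM=6
i=8 t=13 v=6: → [13,16),[12,15),[11,14); WM=12; [4,7) fires=3 [5,8) fires=3 [6,9) fires=2 [7,10) fires=2
i=9 t=15 v=1: → [15,18),[14,17),[13,16); WM=14; [11,14) fires=1
i=10 t=15 v=1: → [15,18),[14,17),[13,16); WM=14
i=11 t=15 v=1: → [15,18),[14,17),[13,16); WM=14
i=12 t=15 v=9: → [15,18),[14,17),[13,16); WM=14
i=13 t=18 v=8: → [18,21),[17,20),[16,19); WM=17; [12,15) fires=1 [13,16) fires=3 [14,17) fires=2
i=14 t=19 v=6: → [19,22),[18,21),[17,20); WM=18; [15,18) fires=2
i=15 t=20 v=4: → [20,23),[19,22),[18,21); WM=19; [16,19) fires=1
i=16 t=19 v=2: → [19,22),[18,21),[17,20); WM=19
i=17 t=20 v=8: → [20,23),[19,22),[18,21); WM=19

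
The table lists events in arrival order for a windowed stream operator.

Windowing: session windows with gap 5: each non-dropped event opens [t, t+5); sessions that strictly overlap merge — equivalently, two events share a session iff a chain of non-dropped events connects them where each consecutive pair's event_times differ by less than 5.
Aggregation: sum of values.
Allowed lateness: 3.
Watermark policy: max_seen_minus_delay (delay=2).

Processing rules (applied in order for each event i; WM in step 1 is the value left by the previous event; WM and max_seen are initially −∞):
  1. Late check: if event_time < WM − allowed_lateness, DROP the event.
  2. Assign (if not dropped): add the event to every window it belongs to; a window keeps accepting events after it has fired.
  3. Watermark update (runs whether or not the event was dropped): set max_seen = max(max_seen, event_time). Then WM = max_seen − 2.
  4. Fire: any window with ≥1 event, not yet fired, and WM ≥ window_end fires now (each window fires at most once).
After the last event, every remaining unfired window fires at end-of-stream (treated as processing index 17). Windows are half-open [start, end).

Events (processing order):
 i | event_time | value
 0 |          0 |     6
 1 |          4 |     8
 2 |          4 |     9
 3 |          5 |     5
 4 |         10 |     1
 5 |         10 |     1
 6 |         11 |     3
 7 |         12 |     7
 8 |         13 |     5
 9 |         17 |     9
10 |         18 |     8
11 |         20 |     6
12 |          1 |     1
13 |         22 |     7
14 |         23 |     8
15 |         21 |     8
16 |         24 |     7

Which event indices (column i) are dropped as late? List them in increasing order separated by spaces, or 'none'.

12

i=0 t=0 v=6: → [0,5); WM=-2
i=1 t=4 v=8: → [0,9); WM=2
i=2 t=4 v=9: → [0,9); WM=2
i=3 t=5 v=5: → [0,10); WM=3
i=4 t=10 v=1: → [10,15); WM=8
i=5 t=10 v=1: → [10,15); WM=8
i=6 t=11 v=3: → [10,16); WM=9
i=7 t=12 v=7: → [10,17); WM=10
i=8 t=13 v=5: → [10,18); WM=11
i=9 t=17 v=9: → [10,22); WM=15
i=10 t=18 v=8: → [10,23); WM=16
i=11 t=20 v=6: → [10,25); WM=18
i=12 t=1 v=1: DROP (t<18-3); WM=18
i=13 t=22 v=7: → [10,27); WM=20
i=14 t=23 v=8: → [10,28); WM=21
i=15 t=21 v=8: → [10,28); WM=21
i=16 t=24 v=7: → [10,29); WM=22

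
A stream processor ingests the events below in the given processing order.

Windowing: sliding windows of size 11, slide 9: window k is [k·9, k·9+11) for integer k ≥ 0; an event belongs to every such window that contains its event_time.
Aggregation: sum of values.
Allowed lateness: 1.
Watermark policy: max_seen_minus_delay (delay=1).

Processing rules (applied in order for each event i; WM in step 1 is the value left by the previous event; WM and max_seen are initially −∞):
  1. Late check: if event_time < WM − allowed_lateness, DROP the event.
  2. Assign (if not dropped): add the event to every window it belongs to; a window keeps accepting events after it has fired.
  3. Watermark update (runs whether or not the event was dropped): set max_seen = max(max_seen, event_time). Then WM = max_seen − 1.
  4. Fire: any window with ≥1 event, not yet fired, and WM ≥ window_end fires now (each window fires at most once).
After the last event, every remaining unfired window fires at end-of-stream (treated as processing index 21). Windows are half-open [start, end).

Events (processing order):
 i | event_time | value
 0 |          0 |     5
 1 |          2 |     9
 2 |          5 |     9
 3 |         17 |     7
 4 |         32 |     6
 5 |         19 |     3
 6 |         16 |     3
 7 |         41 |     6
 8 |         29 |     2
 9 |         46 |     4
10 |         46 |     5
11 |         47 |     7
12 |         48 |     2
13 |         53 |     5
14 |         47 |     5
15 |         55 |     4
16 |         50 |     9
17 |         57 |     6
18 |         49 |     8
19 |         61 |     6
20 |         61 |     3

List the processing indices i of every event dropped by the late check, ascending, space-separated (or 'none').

5 6 8 14 16 18

i=0 t=0 v=5: → [0,11); WM=-1
i=1 t=2 v=9: → [0,11); WM=1
i=2 t=5 v=9: → [0,11); WM=4
i=3 t=17 v=7: → [9,20); WM=16; [0,11) fires=23
i=4 t=32 v=6: → [27,38); WM=31; [9,20) fires=7
i=5 t=19 v=3: DROP (t<31-1); WM=31
i=6 t=16 v=3: DROP (t<31-1); WM=31
i=7 t=41 v=6: → [36,47); WM=40; [27,38) fires=6
i=8 t=29 v=2: DROP (t<40-1); WM=40
i=9 t=46 v=4: → [45,56),[36,47); WM=45
i=10 t=46 v=5: → [45,56),[36,47); WM=45
i=11 t=47 v=7: → [45,56); WM=46
i=12 t=48 v=2: → [45,56); WM=47; [36,47) fires=15
i=13 t=53 v=5: → [45,56); WM=52
i=14 t=47 v=5: DROP (t<52-1); WM=52
i=15 t=55 v=4: → [54,65),[45,56); WM=54
i=16 t=50 v=9: DROP (t<54-1); WM=54
i=17 t=57 v=6: → [54,65); WM=56; [45,56) fires=27
i=18 t=49 v=8: DROP (t<56-1); WM=56
i=19 t=61 v=6: → [54,65); WM=60
i=20 t=61 v=3: → [54,65); WM=60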